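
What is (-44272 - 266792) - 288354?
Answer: -599418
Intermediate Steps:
(-44272 - 266792) - 288354 = -311064 - 288354 = -599418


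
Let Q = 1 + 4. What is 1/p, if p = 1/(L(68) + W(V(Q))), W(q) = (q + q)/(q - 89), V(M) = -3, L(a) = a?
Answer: 3131/46 ≈ 68.065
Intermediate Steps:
Q = 5
W(q) = 2*q/(-89 + q) (W(q) = (2*q)/(-89 + q) = 2*q/(-89 + q))
p = 46/3131 (p = 1/(68 + 2*(-3)/(-89 - 3)) = 1/(68 + 2*(-3)/(-92)) = 1/(68 + 2*(-3)*(-1/92)) = 1/(68 + 3/46) = 1/(3131/46) = 46/3131 ≈ 0.014692)
1/p = 1/(46/3131) = 3131/46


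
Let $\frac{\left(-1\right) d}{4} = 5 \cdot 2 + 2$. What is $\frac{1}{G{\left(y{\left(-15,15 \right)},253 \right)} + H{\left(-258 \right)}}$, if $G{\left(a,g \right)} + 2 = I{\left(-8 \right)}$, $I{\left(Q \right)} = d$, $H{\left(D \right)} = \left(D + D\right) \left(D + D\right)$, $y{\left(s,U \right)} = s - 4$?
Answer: $\frac{1}{266206} \approx 3.7565 \cdot 10^{-6}$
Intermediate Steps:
$y{\left(s,U \right)} = -4 + s$ ($y{\left(s,U \right)} = s - 4 = -4 + s$)
$H{\left(D \right)} = 4 D^{2}$ ($H{\left(D \right)} = 2 D 2 D = 4 D^{2}$)
$d = -48$ ($d = - 4 \left(5 \cdot 2 + 2\right) = - 4 \left(10 + 2\right) = \left(-4\right) 12 = -48$)
$I{\left(Q \right)} = -48$
$G{\left(a,g \right)} = -50$ ($G{\left(a,g \right)} = -2 - 48 = -50$)
$\frac{1}{G{\left(y{\left(-15,15 \right)},253 \right)} + H{\left(-258 \right)}} = \frac{1}{-50 + 4 \left(-258\right)^{2}} = \frac{1}{-50 + 4 \cdot 66564} = \frac{1}{-50 + 266256} = \frac{1}{266206}$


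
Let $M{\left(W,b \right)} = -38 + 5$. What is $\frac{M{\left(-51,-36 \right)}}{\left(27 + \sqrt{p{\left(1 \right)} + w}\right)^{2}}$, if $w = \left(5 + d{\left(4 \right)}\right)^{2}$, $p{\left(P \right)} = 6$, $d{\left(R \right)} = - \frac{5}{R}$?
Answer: $- \frac{528}{\left(108 + \sqrt{321}\right)^{2}} \approx -0.033302$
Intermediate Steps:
$M{\left(W,b \right)} = -33$
$w = \frac{225}{16}$ ($w = \left(5 - \frac{5}{4}\right)^{2} = \left(\frac{15}{4}\right)^{2} = \frac{225}{16} \approx 14.063$)
$\frac{M{\left(-51,-36 \right)}}{\left(27 + \sqrt{p{\left(1 \right)} + w}\right)^{2}} = - \frac{33}{\left(27 + \sqrt{6 + \frac{225}{16}}\right)^{2}} = - \frac{33}{\left(27 + \sqrt{\frac{321}{16}}\right)^{2}} = - \frac{33}{\left(27 + \frac{\sqrt{321}}{4}\right)^{2}}$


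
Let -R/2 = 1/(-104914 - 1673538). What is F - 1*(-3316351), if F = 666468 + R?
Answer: 3541626208095/889226 ≈ 3.9828e+6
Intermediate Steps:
R = 1/889226 (R = -2/(-104914 - 1673538) = -2/(-1778452) = -2*(-1/1778452) = 1/889226 ≈ 1.1246e-6)
F = 592640673769/889226 (F = 666468 + 1/889226 = 592640673769/889226 ≈ 6.6647e+5)
F - 1*(-3316351) = 592640673769/889226 - 1*(-3316351) = 592640673769/889226 + 3316351 = 3541626208095/889226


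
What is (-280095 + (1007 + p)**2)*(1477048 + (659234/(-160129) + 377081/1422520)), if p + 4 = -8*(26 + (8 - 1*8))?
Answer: 11840720738873216433537/22778670508 ≈ 5.1982e+11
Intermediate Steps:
p = -212 (p = -4 - 8*(26 + (8 - 1*8)) = -4 - 8*(26 + (8 - 8)) = -4 - 8*(26 + 0) = -4 - 8*26 = -4 - 208 = -212)
(-280095 + (1007 + p)**2)*(1477048 + (659234/(-160129) + 377081/1422520)) = (-280095 + (1007 - 212)**2)*(1477048 + (659234/(-160129) + 377081/1422520)) = (-280095 + 795**2)*(1477048 + (659234*(-1/160129) + 377081*(1/1422520))) = (-280095 + 632025)*(1477048 + (-659234/160129 + 377081/1422520)) = 351930*(1477048 - 877391946231/227786705080) = 351930*(336451019773057609/227786705080) = 11840720738873216433537/22778670508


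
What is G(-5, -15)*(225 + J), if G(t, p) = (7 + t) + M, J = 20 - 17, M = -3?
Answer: -228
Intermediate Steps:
J = 3
G(t, p) = 4 + t (G(t, p) = (7 + t) - 3 = 4 + t)
G(-5, -15)*(225 + J) = (4 - 5)*(225 + 3) = -1*228 = -228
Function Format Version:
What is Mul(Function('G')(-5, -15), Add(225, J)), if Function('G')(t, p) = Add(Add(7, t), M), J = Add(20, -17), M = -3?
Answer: -228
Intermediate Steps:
J = 3
Function('G')(t, p) = Add(4, t) (Function('G')(t, p) = Add(Add(7, t), -3) = Add(4, t))
Mul(Function('G')(-5, -15), Add(225, J)) = Mul(Add(4, -5), Add(225, 3)) = Mul(-1, 228) = -228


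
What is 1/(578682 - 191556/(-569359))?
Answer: 569359/329477996394 ≈ 1.7281e-6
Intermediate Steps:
1/(578682 - 191556/(-569359)) = 1/(578682 - 191556*(-1/569359)) = 1/(578682 + 191556/569359) = 1/(329477996394/569359) = 569359/329477996394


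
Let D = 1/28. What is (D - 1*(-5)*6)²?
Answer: 707281/784 ≈ 902.14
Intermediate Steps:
D = 1/28 ≈ 0.035714
(D - 1*(-5)*6)² = (1/28 - 1*(-5)*6)² = (1/28 + 5*6)² = (1/28 + 30)² = (841/28)² = 707281/784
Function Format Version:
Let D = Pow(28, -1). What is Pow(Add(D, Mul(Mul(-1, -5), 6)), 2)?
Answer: Rational(707281, 784) ≈ 902.14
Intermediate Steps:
D = Rational(1, 28) ≈ 0.035714
Pow(Add(D, Mul(Mul(-1, -5), 6)), 2) = Pow(Add(Rational(1, 28), Mul(Mul(-1, -5), 6)), 2) = Pow(Add(Rational(1, 28), Mul(5, 6)), 2) = Pow(Add(Rational(1, 28), 30), 2) = Pow(Rational(841, 28), 2) = Rational(707281, 784)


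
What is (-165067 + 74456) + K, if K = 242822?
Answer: 152211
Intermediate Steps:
(-165067 + 74456) + K = (-165067 + 74456) + 242822 = -90611 + 242822 = 152211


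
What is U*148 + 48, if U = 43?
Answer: 6412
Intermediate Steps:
U*148 + 48 = 43*148 + 48 = 6364 + 48 = 6412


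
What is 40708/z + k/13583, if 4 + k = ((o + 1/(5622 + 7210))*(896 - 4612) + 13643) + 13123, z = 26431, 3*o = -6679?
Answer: 2116561890097139/3455134115352 ≈ 612.58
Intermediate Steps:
o = -6679/3 (o = (⅓)*(-6679) = -6679/3 ≈ -2226.3)
k = 79877432813/9624 (k = -4 + (((-6679/3 + 1/(5622 + 7210))*(896 - 4612) + 13643) + 13123) = -4 + (((-6679/3 + 1/12832)*(-3716) + 13643) + 13123) = -4 + ((-85704925/38496*(-3716) + 13643) + 13123) = -4 + ((79619875325/9624 + 13643) + 13123) = -4 + (79751175557/9624 + 13123) = -4 + 79877471309/9624 = 79877432813/9624 ≈ 8.2998e+6)
40708/z + k/13583 = 40708/26431 + (79877432813/9624)/13583 = 40708*(1/26431) + (79877432813/9624)*(1/13583) = 40708/26431 + 79877432813/130722792 = 2116561890097139/3455134115352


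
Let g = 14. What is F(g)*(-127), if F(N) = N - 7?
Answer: -889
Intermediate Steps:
F(N) = -7 + N
F(g)*(-127) = (-7 + 14)*(-127) = 7*(-127) = -889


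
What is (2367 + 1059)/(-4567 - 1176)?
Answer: -3426/5743 ≈ -0.59655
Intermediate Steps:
(2367 + 1059)/(-4567 - 1176) = 3426/(-5743) = 3426*(-1/5743) = -3426/5743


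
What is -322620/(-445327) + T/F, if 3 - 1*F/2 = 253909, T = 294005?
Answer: 32901942805/226142394524 ≈ 0.14549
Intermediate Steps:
F = -507812 (F = 6 - 2*253909 = 6 - 507818 = -507812)
-322620/(-445327) + T/F = -322620/(-445327) + 294005/(-507812) = -322620*(-1/445327) + 294005*(-1/507812) = 322620/445327 - 294005/507812 = 32901942805/226142394524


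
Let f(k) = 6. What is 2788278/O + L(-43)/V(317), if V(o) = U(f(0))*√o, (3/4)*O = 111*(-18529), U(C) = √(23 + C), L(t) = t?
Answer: -1394139/1371146 - 43*√9193/9193 ≈ -1.4652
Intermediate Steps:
O = -2742292 (O = 4*(111*(-18529))/3 = (4/3)*(-2056719) = -2742292)
V(o) = √29*√o (V(o) = √(23 + 6)*√o = √29*√o)
2788278/O + L(-43)/V(317) = 2788278/(-2742292) - 43*√9193/9193 = 2788278*(-1/2742292) - 43*√9193/9193 = -1394139/1371146 - 43*√9193/9193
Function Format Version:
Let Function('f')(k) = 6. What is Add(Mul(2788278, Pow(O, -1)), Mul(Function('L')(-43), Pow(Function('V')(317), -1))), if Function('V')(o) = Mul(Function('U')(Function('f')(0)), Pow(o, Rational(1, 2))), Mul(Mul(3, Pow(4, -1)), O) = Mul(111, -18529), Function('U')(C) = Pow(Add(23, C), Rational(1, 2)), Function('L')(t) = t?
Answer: Add(Rational(-1394139, 1371146), Mul(Rational(-43, 9193), Pow(9193, Rational(1, 2)))) ≈ -1.4652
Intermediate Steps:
O = -2742292 (O = Mul(Rational(4, 3), Mul(111, -18529)) = Mul(Rational(4, 3), -2056719) = -2742292)
Function('V')(o) = Mul(Pow(29, Rational(1, 2)), Pow(o, Rational(1, 2))) (Function('V')(o) = Mul(Pow(Add(23, 6), Rational(1, 2)), Pow(o, Rational(1, 2))) = Mul(Pow(29, Rational(1, 2)), Pow(o, Rational(1, 2))))
Add(Mul(2788278, Pow(O, -1)), Mul(Function('L')(-43), Pow(Function('V')(317), -1))) = Add(Mul(2788278, Pow(-2742292, -1)), Mul(-43, Pow(Mul(Pow(29, Rational(1, 2)), Pow(317, Rational(1, 2))), -1))) = Add(Mul(2788278, Rational(-1, 2742292)), Mul(-43, Pow(Pow(9193, Rational(1, 2)), -1))) = Add(Rational(-1394139, 1371146), Mul(-43, Mul(Rational(1, 9193), Pow(9193, Rational(1, 2))))) = Add(Rational(-1394139, 1371146), Mul(Rational(-43, 9193), Pow(9193, Rational(1, 2))))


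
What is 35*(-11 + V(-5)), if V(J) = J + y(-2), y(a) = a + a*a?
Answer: -490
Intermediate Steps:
y(a) = a + a²
V(J) = 2 + J (V(J) = J - 2*(1 - 2) = J - 2*(-1) = J + 2 = 2 + J)
35*(-11 + V(-5)) = 35*(-11 + (2 - 5)) = 35*(-11 - 3) = 35*(-14) = -490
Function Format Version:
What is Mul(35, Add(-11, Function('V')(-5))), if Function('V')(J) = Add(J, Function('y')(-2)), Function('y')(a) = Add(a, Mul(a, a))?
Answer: -490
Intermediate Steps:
Function('y')(a) = Add(a, Pow(a, 2))
Function('V')(J) = Add(2, J) (Function('V')(J) = Add(J, Mul(-2, Add(1, -2))) = Add(J, Mul(-2, -1)) = Add(J, 2) = Add(2, J))
Mul(35, Add(-11, Function('V')(-5))) = Mul(35, Add(-11, Add(2, -5))) = Mul(35, Add(-11, -3)) = Mul(35, -14) = -490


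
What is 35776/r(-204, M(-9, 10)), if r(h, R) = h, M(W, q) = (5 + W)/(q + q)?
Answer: -8944/51 ≈ -175.37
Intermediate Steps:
M(W, q) = (5 + W)/(2*q) (M(W, q) = (5 + W)/((2*q)) = (5 + W)*(1/(2*q)) = (5 + W)/(2*q))
35776/r(-204, M(-9, 10)) = 35776/(-204) = 35776*(-1/204) = -8944/51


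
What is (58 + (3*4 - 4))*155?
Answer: 10230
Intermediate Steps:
(58 + (3*4 - 4))*155 = (58 + (12 - 4))*155 = (58 + 8)*155 = 66*155 = 10230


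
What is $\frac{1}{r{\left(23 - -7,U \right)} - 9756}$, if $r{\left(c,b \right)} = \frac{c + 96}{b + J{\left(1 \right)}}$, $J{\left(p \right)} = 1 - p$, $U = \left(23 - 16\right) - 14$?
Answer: $- \frac{1}{9774} \approx -0.00010231$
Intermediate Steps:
$U = -7$ ($U = 7 - 14 = -7$)
$r{\left(c,b \right)} = \frac{96 + c}{b}$ ($r{\left(c,b \right)} = \frac{c + 96}{b + \left(1 - 1\right)} = \frac{96 + c}{b + \left(1 - 1\right)} = \frac{96 + c}{b + 0} = \frac{96 + c}{b}$)
$\frac{1}{r{\left(23 - -7,U \right)} - 9756} = \frac{1}{\frac{96 + \left(23 - -7\right)}{-7} - 9756} = \frac{1}{- \frac{96 + \left(23 + 7\right)}{7} - 9756} = \frac{1}{- \frac{96 + 30}{7} - 9756} = \frac{1}{\left(- \frac{1}{7}\right) 126 - 9756} = \frac{1}{-18 - 9756} = \frac{1}{-9774} = - \frac{1}{9774}$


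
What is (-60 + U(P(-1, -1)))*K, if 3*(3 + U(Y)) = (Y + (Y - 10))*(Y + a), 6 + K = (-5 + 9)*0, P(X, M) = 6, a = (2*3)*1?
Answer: 330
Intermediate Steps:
a = 6 (a = 6*1 = 6)
K = -6 (K = -6 + (-5 + 9)*0 = -6 + 4*0 = -6 + 0 = -6)
U(Y) = -3 + (-10 + 2*Y)*(6 + Y)/3 (U(Y) = -3 + ((Y + (Y - 10))*(Y + 6))/3 = -3 + ((Y + (-10 + Y))*(6 + Y))/3 = -3 + ((-10 + 2*Y)*(6 + Y))/3 = -3 + (-10 + 2*Y)*(6 + Y)/3)
(-60 + U(P(-1, -1)))*K = (-60 + (-23 + (2/3)*6 + (2/3)*6**2))*(-6) = (-60 + (-23 + 4 + (2/3)*36))*(-6) = (-60 + (-23 + 4 + 24))*(-6) = (-60 + 5)*(-6) = -55*(-6) = 330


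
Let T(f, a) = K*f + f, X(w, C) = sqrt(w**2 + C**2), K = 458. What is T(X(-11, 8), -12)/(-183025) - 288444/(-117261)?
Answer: 2236/909 - 459*sqrt(185)/183025 ≈ 2.4257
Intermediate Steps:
X(w, C) = sqrt(C**2 + w**2)
T(f, a) = 459*f (T(f, a) = 458*f + f = 459*f)
T(X(-11, 8), -12)/(-183025) - 288444/(-117261) = (459*sqrt(8**2 + (-11)**2))/(-183025) - 288444/(-117261) = (459*sqrt(64 + 121))*(-1/183025) - 288444*(-1/117261) = (459*sqrt(185))*(-1/183025) + 2236/909 = -459*sqrt(185)/183025 + 2236/909 = 2236/909 - 459*sqrt(185)/183025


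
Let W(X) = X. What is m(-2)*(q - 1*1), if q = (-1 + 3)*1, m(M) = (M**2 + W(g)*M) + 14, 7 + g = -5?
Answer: 42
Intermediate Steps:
g = -12 (g = -7 - 5 = -12)
m(M) = 14 + M**2 - 12*M (m(M) = (M**2 - 12*M) + 14 = 14 + M**2 - 12*M)
q = 2 (q = 2*1 = 2)
m(-2)*(q - 1*1) = (14 + (-2)**2 - 12*(-2))*(2 - 1*1) = (14 + 4 + 24)*(2 - 1) = 42*1 = 42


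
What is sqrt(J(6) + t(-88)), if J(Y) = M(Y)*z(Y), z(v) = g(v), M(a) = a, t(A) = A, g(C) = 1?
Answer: I*sqrt(82) ≈ 9.0554*I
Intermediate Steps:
z(v) = 1
J(Y) = Y (J(Y) = Y*1 = Y)
sqrt(J(6) + t(-88)) = sqrt(6 - 88) = sqrt(-82) = I*sqrt(82)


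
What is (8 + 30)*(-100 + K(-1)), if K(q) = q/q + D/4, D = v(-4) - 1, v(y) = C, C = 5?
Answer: -3724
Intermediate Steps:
v(y) = 5
D = 4 (D = 5 - 1 = 4)
K(q) = 2 (K(q) = q/q + 4/4 = 1 + 4*(¼) = 1 + 1 = 2)
(8 + 30)*(-100 + K(-1)) = (8 + 30)*(-100 + 2) = 38*(-98) = -3724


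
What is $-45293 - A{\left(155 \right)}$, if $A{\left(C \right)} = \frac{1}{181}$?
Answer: $- \frac{8198034}{181} \approx -45293.0$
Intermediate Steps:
$A{\left(C \right)} = \frac{1}{181}$
$-45293 - A{\left(155 \right)} = -45293 - \frac{1}{181} = - \frac{8198034}{181}$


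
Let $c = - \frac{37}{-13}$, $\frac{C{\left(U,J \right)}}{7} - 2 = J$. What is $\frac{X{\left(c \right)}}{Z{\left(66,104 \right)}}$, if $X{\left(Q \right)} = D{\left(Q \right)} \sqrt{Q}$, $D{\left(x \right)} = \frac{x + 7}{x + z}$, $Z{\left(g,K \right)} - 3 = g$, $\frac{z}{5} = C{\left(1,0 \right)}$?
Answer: $\frac{128 \sqrt{481}}{849459} \approx 0.0033048$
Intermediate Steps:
$C{\left(U,J \right)} = 14 + 7 J$
$z = 70$ ($z = 5 \left(14 + 7 \cdot 0\right) = 5 \left(14 + 0\right) = 5 \cdot 14 = 70$)
$Z{\left(g,K \right)} = 3 + g$
$c = \frac{37}{13}$ ($c = \left(-37\right) \left(- \frac{1}{13}\right) = \frac{37}{13} \approx 2.8462$)
$D{\left(x \right)} = \frac{7 + x}{70 + x}$ ($D{\left(x \right)} = \frac{x + 7}{x + 70} = \frac{7 + x}{70 + x}$)
$X{\left(Q \right)} = \frac{\sqrt{Q} \left(7 + Q\right)}{70 + Q}$ ($X{\left(Q \right)} = \frac{7 + Q}{70 + Q} \sqrt{Q} = \frac{\sqrt{Q} \left(7 + Q\right)}{70 + Q}$)
$\frac{X{\left(c \right)}}{Z{\left(66,104 \right)}} = \frac{\sqrt{\frac{37}{13}} \frac{1}{70 + \frac{37}{13}} \left(7 + \frac{37}{13}\right)}{3 + 66} = \frac{\frac{\sqrt{481}}{13} \frac{1}{\frac{947}{13}} \cdot \frac{128}{13}}{69} = \frac{\sqrt{481}}{13} \cdot \frac{13}{947} \cdot \frac{128}{13} \cdot \frac{1}{69} = \frac{128 \sqrt{481}}{12311} \cdot \frac{1}{69} = \frac{128 \sqrt{481}}{849459}$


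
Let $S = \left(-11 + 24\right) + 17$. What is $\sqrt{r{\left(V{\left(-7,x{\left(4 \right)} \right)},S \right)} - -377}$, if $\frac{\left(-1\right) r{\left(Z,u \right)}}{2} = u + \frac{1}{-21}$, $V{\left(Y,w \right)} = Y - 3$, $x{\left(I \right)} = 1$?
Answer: $\frac{\sqrt{139839}}{21} \approx 17.807$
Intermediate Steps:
$V{\left(Y,w \right)} = -3 + Y$
$S = 30$ ($S = 13 + 17 = 30$)
$r{\left(Z,u \right)} = \frac{2}{21} - 2 u$ ($r{\left(Z,u \right)} = - 2 \left(u + \frac{1}{-21}\right) = - 2 \left(u - \frac{1}{21}\right) = - 2 \left(- \frac{1}{21} + u\right) = \frac{2}{21} - 2 u$)
$\sqrt{r{\left(V{\left(-7,x{\left(4 \right)} \right)},S \right)} - -377} = \sqrt{\left(\frac{2}{21} - 60\right) - -377} = \sqrt{\left(\frac{2}{21} - 60\right) + \left(-1005 + 1382\right)} = \sqrt{- \frac{1258}{21} + 377} = \sqrt{\frac{6659}{21}} = \frac{\sqrt{139839}}{21}$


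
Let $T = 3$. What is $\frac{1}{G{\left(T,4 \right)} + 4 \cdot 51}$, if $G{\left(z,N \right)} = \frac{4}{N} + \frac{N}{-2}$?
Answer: $\frac{1}{203} \approx 0.0049261$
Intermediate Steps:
$G{\left(z,N \right)} = \frac{4}{N} - \frac{N}{2}$ ($G{\left(z,N \right)} = \frac{4}{N} + N \left(- \frac{1}{2}\right) = \frac{4}{N} - \frac{N}{2}$)
$\frac{1}{G{\left(T,4 \right)} + 4 \cdot 51} = \frac{1}{\left(\frac{4}{4} - 2\right) + 4 \cdot 51} = \frac{1}{\left(4 \cdot \frac{1}{4} - 2\right) + 204} = \frac{1}{\left(1 - 2\right) + 204} = \frac{1}{-1 + 204} = \frac{1}{203}$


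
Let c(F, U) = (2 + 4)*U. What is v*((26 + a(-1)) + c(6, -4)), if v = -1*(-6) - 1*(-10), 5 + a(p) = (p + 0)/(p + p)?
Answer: -40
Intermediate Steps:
c(F, U) = 6*U
a(p) = -9/2 (a(p) = -5 + (p + 0)/(p + p) = -5 + p/((2*p)) = -5 + p*(1/(2*p)) = -5 + ½ = -9/2)
v = 16 (v = 6 + 10 = 16)
v*((26 + a(-1)) + c(6, -4)) = 16*((26 - 9/2) + 6*(-4)) = 16*(43/2 - 24) = 16*(-5/2) = -40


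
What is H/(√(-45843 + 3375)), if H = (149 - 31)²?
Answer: -6962*I*√10617/10617 ≈ -67.567*I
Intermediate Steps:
H = 13924 (H = 118² = 13924)
H/(√(-45843 + 3375)) = 13924/(√(-45843 + 3375)) = 13924/(√(-42468)) = 13924/((2*I*√10617)) = 13924*(-I*√10617/21234) = -6962*I*√10617/10617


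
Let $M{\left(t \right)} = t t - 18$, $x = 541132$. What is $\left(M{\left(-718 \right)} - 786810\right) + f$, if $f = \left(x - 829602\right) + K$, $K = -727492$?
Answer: $-1287266$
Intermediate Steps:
$f = -1015962$ ($f = \left(541132 - 829602\right) - 727492 = -288470 - 727492 = -1015962$)
$M{\left(t \right)} = -18 + t^{2}$ ($M{\left(t \right)} = t^{2} - 18 = -18 + t^{2}$)
$\left(M{\left(-718 \right)} - 786810\right) + f = \left(\left(-18 + \left(-718\right)^{2}\right) - 786810\right) - 1015962 = \left(\left(-18 + 515524\right) - 786810\right) - 1015962 = \left(515506 - 786810\right) - 1015962 = -271304 - 1015962 = -1287266$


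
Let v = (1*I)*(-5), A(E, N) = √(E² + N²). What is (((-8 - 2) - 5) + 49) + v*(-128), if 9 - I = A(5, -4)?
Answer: 5794 - 640*√41 ≈ 1696.0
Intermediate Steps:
I = 9 - √41 (I = 9 - √(5² + (-4)²) = 9 - √(25 + 16) = 9 - √41 ≈ 2.5969)
v = -45 + 5*√41 (v = (1*(9 - √41))*(-5) = (9 - √41)*(-5) = -45 + 5*√41 ≈ -12.984)
(((-8 - 2) - 5) + 49) + v*(-128) = (((-8 - 2) - 5) + 49) + (-45 + 5*√41)*(-128) = ((-10 - 5) + 49) + (5760 - 640*√41) = (-15 + 49) + (5760 - 640*√41) = 34 + (5760 - 640*√41) = 5794 - 640*√41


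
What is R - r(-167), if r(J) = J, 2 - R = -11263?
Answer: 11432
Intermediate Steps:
R = 11265 (R = 2 - 1*(-11263) = 2 + 11263 = 11265)
R - r(-167) = 11265 - 1*(-167) = 11265 + 167 = 11432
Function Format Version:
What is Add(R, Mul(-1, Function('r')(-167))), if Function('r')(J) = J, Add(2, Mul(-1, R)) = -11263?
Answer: 11432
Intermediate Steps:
R = 11265 (R = Add(2, Mul(-1, -11263)) = Add(2, 11263) = 11265)
Add(R, Mul(-1, Function('r')(-167))) = Add(11265, Mul(-1, -167)) = Add(11265, 167) = 11432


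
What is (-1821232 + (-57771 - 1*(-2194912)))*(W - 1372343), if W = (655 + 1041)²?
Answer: 475150197357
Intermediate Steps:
W = 2876416 (W = 1696² = 2876416)
(-1821232 + (-57771 - 1*(-2194912)))*(W - 1372343) = (-1821232 + (-57771 - 1*(-2194912)))*(2876416 - 1372343) = (-1821232 + (-57771 + 2194912))*1504073 = (-1821232 + 2137141)*1504073 = 315909*1504073 = 475150197357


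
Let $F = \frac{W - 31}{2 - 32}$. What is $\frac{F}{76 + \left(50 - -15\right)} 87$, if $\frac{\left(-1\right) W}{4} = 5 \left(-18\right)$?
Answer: $- \frac{203}{30} \approx -6.7667$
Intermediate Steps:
$W = 360$ ($W = - 4 \cdot 5 \left(-18\right) = \left(-4\right) \left(-90\right) = 360$)
$F = - \frac{329}{30}$ ($F = \frac{360 - 31}{2 - 32} = \frac{329}{-30} = 329 \left(- \frac{1}{30}\right) = - \frac{329}{30} \approx -10.967$)
$\frac{F}{76 + \left(50 - -15\right)} 87 = - \frac{329}{30 \left(76 + \left(50 - -15\right)\right)} 87 = - \frac{329}{30 \left(76 + \left(50 + 15\right)\right)} 87 = - \frac{329}{30 \left(76 + 65\right)} 87 = - \frac{329}{30 \cdot 141} \cdot 87 = \left(- \frac{329}{30}\right) \frac{1}{141} \cdot 87 = \left(- \frac{7}{90}\right) 87 = - \frac{203}{30}$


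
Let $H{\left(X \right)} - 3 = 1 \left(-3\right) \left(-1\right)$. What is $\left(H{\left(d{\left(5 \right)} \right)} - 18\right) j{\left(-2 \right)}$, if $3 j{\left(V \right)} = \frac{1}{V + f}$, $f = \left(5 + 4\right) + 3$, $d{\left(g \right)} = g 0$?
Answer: $- \frac{2}{5} \approx -0.4$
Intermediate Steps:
$d{\left(g \right)} = 0$
$f = 12$ ($f = 9 + 3 = 12$)
$H{\left(X \right)} = 6$ ($H{\left(X \right)} = 3 + 1 \left(-3\right) \left(-1\right) = 3 - -3 = 3 + 3 = 6$)
$j{\left(V \right)} = \frac{1}{3 \left(12 + V\right)}$ ($j{\left(V \right)} = \frac{1}{3 \left(V + 12\right)} = \frac{1}{3 \left(12 + V\right)}$)
$\left(H{\left(d{\left(5 \right)} \right)} - 18\right) j{\left(-2 \right)} = \left(6 - 18\right) \frac{1}{3 \left(12 - 2\right)} = - 12 \frac{1}{3 \cdot 10} = - 12 \cdot \frac{1}{3} \cdot \frac{1}{10} = \left(-12\right) \frac{1}{30} = - \frac{2}{5}$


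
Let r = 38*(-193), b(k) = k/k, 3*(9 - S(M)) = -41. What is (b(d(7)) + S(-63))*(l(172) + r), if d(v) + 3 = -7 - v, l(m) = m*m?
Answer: 1579750/3 ≈ 5.2658e+5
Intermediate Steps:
S(M) = 68/3 (S(M) = 9 - ⅓*(-41) = 9 + 41/3 = 68/3)
l(m) = m²
d(v) = -10 - v (d(v) = -3 + (-7 - v) = -10 - v)
b(k) = 1
r = -7334
(b(d(7)) + S(-63))*(l(172) + r) = (1 + 68/3)*(172² - 7334) = 71*(29584 - 7334)/3 = (71/3)*22250 = 1579750/3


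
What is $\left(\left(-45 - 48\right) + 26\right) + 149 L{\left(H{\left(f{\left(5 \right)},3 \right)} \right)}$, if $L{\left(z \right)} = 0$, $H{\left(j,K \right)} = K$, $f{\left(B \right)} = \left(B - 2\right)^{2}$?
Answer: $-67$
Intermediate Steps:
$f{\left(B \right)} = \left(-2 + B\right)^{2}$
$\left(\left(-45 - 48\right) + 26\right) + 149 L{\left(H{\left(f{\left(5 \right)},3 \right)} \right)} = \left(\left(-45 - 48\right) + 26\right) + 149 \cdot 0 = \left(-93 + 26\right) + 0 = -67 + 0 = -67$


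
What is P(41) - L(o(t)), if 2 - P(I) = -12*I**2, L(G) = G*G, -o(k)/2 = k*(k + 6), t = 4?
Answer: 13774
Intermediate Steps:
o(k) = -2*k*(6 + k) (o(k) = -2*k*(k + 6) = -2*k*(6 + k))
L(G) = G**2
P(I) = 2 + 12*I**2 (P(I) = 2 - (-12)*I**2 = 2 + 12*I**2)
P(41) - L(o(t)) = (2 + 12*41**2) - (-2*4*(6 + 4))**2 = (2 + 12*1681) - (-2*4*10)**2 = (2 + 20172) - 1*(-80)**2 = 20174 - 1*6400 = 20174 - 6400 = 13774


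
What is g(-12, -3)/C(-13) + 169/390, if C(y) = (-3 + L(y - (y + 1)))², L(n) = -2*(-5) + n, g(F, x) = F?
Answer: ⅒ ≈ 0.10000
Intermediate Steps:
L(n) = 10 + n
C(y) = 36 (C(y) = (-3 + (10 + (y - (y + 1))))² = (-3 + (10 + (y - (1 + y))))² = (-3 + (10 + (y + (-1 - y))))² = (-3 + (10 - 1))² = (-3 + 9)² = 6² = 36)
g(-12, -3)/C(-13) + 169/390 = -12/36 + 169/390 = -12*1/36 + 169*(1/390) = -⅓ + 13/30 = ⅒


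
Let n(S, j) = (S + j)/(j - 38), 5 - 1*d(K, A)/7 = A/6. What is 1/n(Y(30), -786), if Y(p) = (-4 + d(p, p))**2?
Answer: 412/385 ≈ 1.0701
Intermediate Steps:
d(K, A) = 35 - 7*A/6
Y(p) = (31 - 7*p/6)**2 (Y(p) = (-4 + (35 - 7*p/6))**2 = (31 - 7*p/6)**2)
n(S, j) = (S + j)/(-38 + j)
1/n(Y(30), -786) = 1/(((-186 + 7*30)**2/36 - 786)/(-38 - 786)) = 1/(((-186 + 210)**2/36 - 786)/(-824)) = 1/(-((1/36)*24**2 - 786)/824) = 1/(-((1/36)*576 - 786)/824) = 1/(-(16 - 786)/824) = 1/(-1/824*(-770)) = 1/(385/412) = 412/385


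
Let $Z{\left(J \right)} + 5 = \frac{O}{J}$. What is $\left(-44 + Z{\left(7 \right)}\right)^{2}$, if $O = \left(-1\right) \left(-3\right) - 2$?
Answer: $\frac{116964}{49} \approx 2387.0$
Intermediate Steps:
$O = 1$ ($O = 3 - 2 = 1$)
$Z{\left(J \right)} = -5 + \frac{1}{J}$ ($Z{\left(J \right)} = -5 + 1 \frac{1}{J} = -5 + \frac{1}{J}$)
$\left(-44 + Z{\left(7 \right)}\right)^{2} = \left(-44 - \left(5 - \frac{1}{7}\right)\right)^{2} = \left(-44 + \left(-5 + \frac{1}{7}\right)\right)^{2} = \left(-44 - \frac{34}{7}\right)^{2} = \left(- \frac{342}{7}\right)^{2} = \frac{116964}{49}$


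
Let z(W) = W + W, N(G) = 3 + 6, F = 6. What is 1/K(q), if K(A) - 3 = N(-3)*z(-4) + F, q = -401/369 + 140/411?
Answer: -1/63 ≈ -0.015873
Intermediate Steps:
N(G) = 9
z(W) = 2*W
q = -37717/50553 (q = -401*1/369 + 140*(1/411) = -401/369 + 140/411 = -37717/50553 ≈ -0.74609)
K(A) = -63 (K(A) = 3 + (9*(2*(-4)) + 6) = 3 + (9*(-8) + 6) = 3 + (-72 + 6) = 3 - 66 = -63)
1/K(q) = 1/(-63) = -1/63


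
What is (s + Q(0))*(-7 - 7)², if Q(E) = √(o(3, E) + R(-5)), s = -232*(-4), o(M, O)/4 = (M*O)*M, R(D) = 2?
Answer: 181888 + 196*√2 ≈ 1.8217e+5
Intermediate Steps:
o(M, O) = 4*O*M² (o(M, O) = 4*((M*O)*M) = 4*(O*M²) = 4*O*M²)
s = 928
Q(E) = √(2 + 36*E) (Q(E) = √(4*E*3² + 2) = √(4*E*9 + 2) = √(36*E + 2) = √(2 + 36*E))
(s + Q(0))*(-7 - 7)² = (928 + √(2 + 36*0))*(-7 - 7)² = (928 + √(2 + 0))*(-14)² = (928 + √2)*196 = 181888 + 196*√2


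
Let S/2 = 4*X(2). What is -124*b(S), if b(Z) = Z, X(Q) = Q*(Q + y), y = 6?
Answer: -15872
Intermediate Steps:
X(Q) = Q*(6 + Q) (X(Q) = Q*(Q + 6) = Q*(6 + Q))
S = 128 (S = 2*(4*(2*(6 + 2))) = 2*(4*(2*8)) = 2*(4*16) = 2*64 = 128)
-124*b(S) = -124*128 = -15872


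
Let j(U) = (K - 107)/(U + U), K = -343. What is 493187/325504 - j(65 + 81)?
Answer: 72621851/23761792 ≈ 3.0562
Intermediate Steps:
j(U) = -225/U (j(U) = (-343 - 107)/(U + U) = -450*1/(2*U) = -225/U)
493187/325504 - j(65 + 81) = 493187/325504 - (-225)/(65 + 81) = 493187*(1/325504) - (-225)/146 = 493187/325504 - (-225)/146 = 493187/325504 - 1*(-225/146) = 493187/325504 + 225/146 = 72621851/23761792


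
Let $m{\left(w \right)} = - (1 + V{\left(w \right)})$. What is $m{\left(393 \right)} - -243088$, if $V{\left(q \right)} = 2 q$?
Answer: $242301$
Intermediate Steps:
$m{\left(w \right)} = -1 - 2 w$ ($m{\left(w \right)} = - (1 + 2 w) = -1 - 2 w$)
$m{\left(393 \right)} - -243088 = \left(-1 - 786\right) - -243088 = \left(-1 - 786\right) + 243088 = -787 + 243088 = 242301$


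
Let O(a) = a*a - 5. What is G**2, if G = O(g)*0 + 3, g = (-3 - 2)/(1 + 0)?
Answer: 9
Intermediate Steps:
g = -5 (g = -5/1 = -5*1 = -5)
O(a) = -5 + a**2 (O(a) = a**2 - 5 = -5 + a**2)
G = 3 (G = (-5 + (-5)**2)*0 + 3 = (-5 + 25)*0 + 3 = 20*0 + 3 = 0 + 3 = 3)
G**2 = 3**2 = 9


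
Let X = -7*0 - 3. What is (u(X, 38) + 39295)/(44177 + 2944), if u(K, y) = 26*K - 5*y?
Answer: 13009/15707 ≈ 0.82823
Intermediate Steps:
X = -3 (X = 0 - 3 = -3)
u(K, y) = -5*y + 26*K
(u(X, 38) + 39295)/(44177 + 2944) = ((-5*38 + 26*(-3)) + 39295)/(44177 + 2944) = ((-190 - 78) + 39295)/47121 = (-268 + 39295)*(1/47121) = 39027*(1/47121) = 13009/15707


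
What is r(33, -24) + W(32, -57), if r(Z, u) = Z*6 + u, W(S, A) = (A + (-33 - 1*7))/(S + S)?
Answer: 11039/64 ≈ 172.48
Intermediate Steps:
W(S, A) = (-40 + A)/(2*S) (W(S, A) = (A + (-33 - 7))/((2*S)) = (A - 40)*(1/(2*S)) = (-40 + A)*(1/(2*S)) = (-40 + A)/(2*S))
r(Z, u) = u + 6*Z (r(Z, u) = 6*Z + u = u + 6*Z)
r(33, -24) + W(32, -57) = (-24 + 6*33) + (½)*(-40 - 57)/32 = (-24 + 198) + (½)*(1/32)*(-97) = 174 - 97/64 = 11039/64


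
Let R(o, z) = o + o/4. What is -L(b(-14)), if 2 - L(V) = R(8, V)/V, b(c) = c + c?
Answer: -33/14 ≈ -2.3571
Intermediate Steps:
R(o, z) = 5*o/4 (R(o, z) = o + o/4 = 5*o/4)
b(c) = 2*c
L(V) = 2 - 10/V (L(V) = 2 - (5/4)*8/V = 2 - 10/V)
-L(b(-14)) = -(2 - 10/(2*(-14))) = -(2 - 10/(-28)) = -(2 - 10*(-1/28)) = -(2 + 5/14) = -1*33/14 = -33/14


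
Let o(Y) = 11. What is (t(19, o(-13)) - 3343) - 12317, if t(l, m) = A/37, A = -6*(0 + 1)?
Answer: -579426/37 ≈ -15660.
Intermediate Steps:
A = -6 (A = -6*1 = -6)
t(l, m) = -6/37
(t(19, o(-13)) - 3343) - 12317 = (-6/37 - 3343) - 12317 = -123697/37 - 12317 = -579426/37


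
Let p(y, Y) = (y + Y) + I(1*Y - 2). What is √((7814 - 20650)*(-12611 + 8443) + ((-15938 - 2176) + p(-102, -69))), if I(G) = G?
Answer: 2*√13370523 ≈ 7313.1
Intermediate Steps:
p(y, Y) = -2 + y + 2*Y (p(y, Y) = (y + Y) + (1*Y - 2) = (Y + y) + (Y - 2) = (Y + y) + (-2 + Y) = -2 + y + 2*Y)
√((7814 - 20650)*(-12611 + 8443) + ((-15938 - 2176) + p(-102, -69))) = √((7814 - 20650)*(-12611 + 8443) + ((-15938 - 2176) + (-2 - 102 + 2*(-69)))) = √(-12836*(-4168) + (-18114 + (-2 - 102 - 138))) = √(53500448 + (-18114 - 242)) = √(53500448 - 18356) = √53482092 = 2*√13370523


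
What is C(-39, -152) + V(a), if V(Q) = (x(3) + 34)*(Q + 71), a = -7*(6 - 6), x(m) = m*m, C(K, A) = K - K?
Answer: 3053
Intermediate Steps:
C(K, A) = 0
x(m) = m²
a = 0 (a = -7*0 = 0)
V(Q) = 3053 + 43*Q (V(Q) = (3² + 34)*(Q + 71) = (9 + 34)*(71 + Q) = 43*(71 + Q) = 3053 + 43*Q)
C(-39, -152) + V(a) = 0 + (3053 + 43*0) = 0 + (3053 + 0) = 0 + 3053 = 3053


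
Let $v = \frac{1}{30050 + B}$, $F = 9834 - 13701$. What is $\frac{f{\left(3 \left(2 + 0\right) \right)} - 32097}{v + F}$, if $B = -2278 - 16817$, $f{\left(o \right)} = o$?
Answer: $\frac{351556905}{42362984} \approx 8.2987$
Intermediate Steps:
$F = -3867$ ($F = 9834 - 13701 = -3867$)
$B = -19095$ ($B = -2278 - 16817 = -19095$)
$v = \frac{1}{10955}$ ($v = \frac{1}{30050 - 19095} = \frac{1}{10955} \approx 9.1283 \cdot 10^{-5}$)
$\frac{f{\left(3 \left(2 + 0\right) \right)} - 32097}{v + F} = \frac{3 \left(2 + 0\right) - 32097}{\frac{1}{10955} - 3867} = \frac{3 \cdot 2 - 32097}{- \frac{42362984}{10955}} = \left(6 - 32097\right) \left(- \frac{10955}{42362984}\right) = \left(-32091\right) \left(- \frac{10955}{42362984}\right) = \frac{351556905}{42362984}$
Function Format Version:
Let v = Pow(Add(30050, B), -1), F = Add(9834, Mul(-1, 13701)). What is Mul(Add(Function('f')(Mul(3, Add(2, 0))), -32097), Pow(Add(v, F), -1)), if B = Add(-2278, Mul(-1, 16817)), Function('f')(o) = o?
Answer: Rational(351556905, 42362984) ≈ 8.2987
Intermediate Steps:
F = -3867 (F = Add(9834, -13701) = -3867)
B = -19095 (B = Add(-2278, -16817) = -19095)
v = Rational(1, 10955) (v = Pow(Add(30050, -19095), -1) = Pow(10955, -1) = Rational(1, 10955) ≈ 9.1283e-5)
Mul(Add(Function('f')(Mul(3, Add(2, 0))), -32097), Pow(Add(v, F), -1)) = Mul(Add(Mul(3, Add(2, 0)), -32097), Pow(Add(Rational(1, 10955), -3867), -1)) = Mul(Add(Mul(3, 2), -32097), Pow(Rational(-42362984, 10955), -1)) = Mul(Add(6, -32097), Rational(-10955, 42362984)) = Mul(-32091, Rational(-10955, 42362984)) = Rational(351556905, 42362984)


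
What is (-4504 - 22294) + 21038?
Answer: -5760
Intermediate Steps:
(-4504 - 22294) + 21038 = -26798 + 21038 = -5760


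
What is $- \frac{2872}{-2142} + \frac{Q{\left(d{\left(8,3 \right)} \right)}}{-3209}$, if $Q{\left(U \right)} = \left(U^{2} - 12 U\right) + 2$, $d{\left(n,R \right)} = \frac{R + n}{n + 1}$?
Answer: $\frac{41580811}{30931551} \approx 1.3443$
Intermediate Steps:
$d{\left(n,R \right)} = \frac{R + n}{1 + n}$
$Q{\left(U \right)} = 2 + U^{2} - 12 U$
$- \frac{2872}{-2142} + \frac{Q{\left(d{\left(8,3 \right)} \right)}}{-3209} = - \frac{2872}{-2142} + \frac{2 + \left(\frac{3 + 8}{1 + 8}\right)^{2} - 12 \frac{3 + 8}{1 + 8}}{-3209} = \left(-2872\right) \left(- \frac{1}{2142}\right) + \left(2 + \left(\frac{1}{9} \cdot 11\right)^{2} - 12 \cdot \frac{1}{9} \cdot 11\right) \left(- \frac{1}{3209}\right) = \frac{1436}{1071} + \left(2 + \left(\frac{1}{9} \cdot 11\right)^{2} - 12 \cdot \frac{1}{9} \cdot 11\right) \left(- \frac{1}{3209}\right) = \frac{1436}{1071} + \left(2 + \left(\frac{11}{9}\right)^{2} - \frac{44}{3}\right) \left(- \frac{1}{3209}\right) = \frac{1436}{1071} + \left(2 + \frac{121}{81} - \frac{44}{3}\right) \left(- \frac{1}{3209}\right) = \frac{1436}{1071} - - \frac{905}{259929} = \frac{1436}{1071} + \frac{905}{259929} = \frac{41580811}{30931551}$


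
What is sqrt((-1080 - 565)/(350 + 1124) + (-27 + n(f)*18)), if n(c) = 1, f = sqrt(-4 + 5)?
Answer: I*sqrt(21978814)/1474 ≈ 3.1806*I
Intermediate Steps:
f = 1 (f = sqrt(1) = 1)
sqrt((-1080 - 565)/(350 + 1124) + (-27 + n(f)*18)) = sqrt((-1080 - 565)/(350 + 1124) + (-27 + 1*18)) = sqrt(-1645/1474 + (-27 + 18)) = sqrt(-1645*1/1474 - 9) = sqrt(-1645/1474 - 9) = sqrt(-14911/1474) = I*sqrt(21978814)/1474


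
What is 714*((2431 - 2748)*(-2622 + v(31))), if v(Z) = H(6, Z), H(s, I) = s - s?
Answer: 593458236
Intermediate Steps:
H(s, I) = 0
v(Z) = 0
714*((2431 - 2748)*(-2622 + v(31))) = 714*((2431 - 2748)*(-2622 + 0)) = 714*(-317*(-2622)) = 714*831174 = 593458236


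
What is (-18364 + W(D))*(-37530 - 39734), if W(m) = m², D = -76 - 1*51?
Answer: 172685040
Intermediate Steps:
D = -127 (D = -76 - 51 = -127)
(-18364 + W(D))*(-37530 - 39734) = (-18364 + (-127)²)*(-37530 - 39734) = (-18364 + 16129)*(-77264) = -2235*(-77264) = 172685040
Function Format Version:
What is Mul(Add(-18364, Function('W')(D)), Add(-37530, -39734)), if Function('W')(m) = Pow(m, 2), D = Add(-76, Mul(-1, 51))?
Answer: 172685040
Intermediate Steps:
D = -127 (D = Add(-76, -51) = -127)
Mul(Add(-18364, Function('W')(D)), Add(-37530, -39734)) = Mul(Add(-18364, Pow(-127, 2)), Add(-37530, -39734)) = Mul(Add(-18364, 16129), -77264) = Mul(-2235, -77264) = 172685040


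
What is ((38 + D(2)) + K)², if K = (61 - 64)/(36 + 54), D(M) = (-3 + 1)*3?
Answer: 919681/900 ≈ 1021.9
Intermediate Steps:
D(M) = -6 (D(M) = -2*3 = -6)
K = -1/30 (K = -3/90 = -3*1/90 = -1/30 ≈ -0.033333)
((38 + D(2)) + K)² = ((38 - 6) - 1/30)² = (32 - 1/30)² = (959/30)² = 919681/900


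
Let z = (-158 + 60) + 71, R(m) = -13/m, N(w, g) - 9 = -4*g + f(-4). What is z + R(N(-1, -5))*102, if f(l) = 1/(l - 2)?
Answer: -12627/173 ≈ -72.988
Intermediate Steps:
f(l) = 1/(-2 + l)
N(w, g) = 53/6 - 4*g (N(w, g) = 9 + (-4*g + 1/(-2 - 4)) = 9 + (-4*g + 1/(-6)) = 9 + (-4*g - ⅙) = 9 + (-⅙ - 4*g) = 53/6 - 4*g)
z = -27 (z = -98 + 71 = -27)
z + R(N(-1, -5))*102 = -27 - 13/(53/6 - 4*(-5))*102 = -27 - 13/(53/6 + 20)*102 = -27 - 13/173/6*102 = -27 - 13*6/173*102 = -27 - 78/173*102 = -27 - 7956/173 = -12627/173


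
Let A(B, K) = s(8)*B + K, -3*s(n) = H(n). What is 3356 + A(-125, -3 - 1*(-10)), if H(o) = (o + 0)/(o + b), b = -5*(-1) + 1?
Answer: 71123/21 ≈ 3386.8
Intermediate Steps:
b = 6 (b = 5 + 1 = 6)
H(o) = o/(6 + o) (H(o) = (o + 0)/(o + 6) = o/(6 + o))
s(n) = -n/(3*(6 + n))
A(B, K) = K - 4*B/21 (A(B, K) = (-1*8/(18 + 3*8))*B + K = (-1*8/(18 + 24))*B + K = (-1*8/42)*B + K = (-1*8*1/42)*B + K = -4*B/21 + K = K - 4*B/21)
3356 + A(-125, -3 - 1*(-10)) = 3356 + ((-3 - 1*(-10)) - 4/21*(-125)) = 3356 + ((-3 + 10) + 500/21) = 3356 + (7 + 500/21) = 3356 + 647/21 = 71123/21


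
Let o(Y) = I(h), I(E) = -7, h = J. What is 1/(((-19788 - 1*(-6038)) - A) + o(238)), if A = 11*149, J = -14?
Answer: -1/15396 ≈ -6.4952e-5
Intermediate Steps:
h = -14
o(Y) = -7
A = 1639
1/(((-19788 - 1*(-6038)) - A) + o(238)) = 1/(((-19788 - 1*(-6038)) - 1*1639) - 7) = 1/(((-19788 + 6038) - 1639) - 7) = 1/((-13750 - 1639) - 7) = 1/(-15389 - 7) = 1/(-15396) = -1/15396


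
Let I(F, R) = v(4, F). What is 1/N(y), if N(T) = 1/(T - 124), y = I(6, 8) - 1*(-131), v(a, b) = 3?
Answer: 10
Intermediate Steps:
I(F, R) = 3
y = 134 (y = 3 - 1*(-131) = 3 + 131 = 134)
N(T) = 1/(-124 + T)
1/N(y) = 1/(1/(-124 + 134)) = 1/(1/10) = 1/(⅒) = 10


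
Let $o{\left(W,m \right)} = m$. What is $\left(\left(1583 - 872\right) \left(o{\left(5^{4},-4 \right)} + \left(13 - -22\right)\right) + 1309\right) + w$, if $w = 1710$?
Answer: $25060$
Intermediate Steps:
$\left(\left(1583 - 872\right) \left(o{\left(5^{4},-4 \right)} + \left(13 - -22\right)\right) + 1309\right) + w = \left(\left(1583 - 872\right) \left(-4 + \left(13 - -22\right)\right) + 1309\right) + 1710 = \left(711 \left(-4 + \left(13 + 22\right)\right) + 1309\right) + 1710 = \left(711 \left(-4 + 35\right) + 1309\right) + 1710 = \left(711 \cdot 31 + 1309\right) + 1710 = \left(22041 + 1309\right) + 1710 = 23350 + 1710 = 25060$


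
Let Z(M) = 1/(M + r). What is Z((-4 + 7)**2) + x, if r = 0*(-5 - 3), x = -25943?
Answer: -233486/9 ≈ -25943.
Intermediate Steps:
r = 0 (r = 0*(-8) = 0)
Z(M) = 1/M (Z(M) = 1/(M + 0) = 1/M)
Z((-4 + 7)**2) + x = 1/((-4 + 7)**2) - 25943 = 1/(3**2) - 25943 = 1/9 - 25943 = -233486/9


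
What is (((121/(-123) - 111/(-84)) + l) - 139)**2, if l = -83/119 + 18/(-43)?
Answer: 123834352510113025/6338128494096 ≈ 19538.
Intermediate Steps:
l = -5711/5117 (l = -83*1/119 + 18*(-1/43) = -83/119 - 18/43 = -5711/5117 ≈ -1.1161)
(((121/(-123) - 111/(-84)) + l) - 139)**2 = (((121/(-123) - 111/(-84)) - 5711/5117) - 139)**2 = (((121*(-1/123) - 111*(-1/84)) - 5711/5117) - 139)**2 = (((-121/123 + 37/28) - 5711/5117) - 139)**2 = ((1163/3444 - 5711/5117) - 139)**2 = (-1959659/2517564 - 139)**2 = (-351901055/2517564)**2 = 123834352510113025/6338128494096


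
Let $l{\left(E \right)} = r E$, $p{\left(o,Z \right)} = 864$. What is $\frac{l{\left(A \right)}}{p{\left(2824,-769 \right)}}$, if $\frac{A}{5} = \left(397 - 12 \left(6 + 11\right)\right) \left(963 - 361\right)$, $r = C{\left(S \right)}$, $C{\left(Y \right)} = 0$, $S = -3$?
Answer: $0$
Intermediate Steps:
$r = 0$
$A = 580930$ ($A = 5 \left(397 - 12 \left(6 + 11\right)\right) \left(963 - 361\right) = 5 \left(397 - 204\right) 602 = 5 \cdot 193 \cdot 602 = 5 \cdot 116186 = 580930$)
$l{\left(E \right)} = 0$ ($l{\left(E \right)} = 0 E = 0$)
$\frac{l{\left(A \right)}}{p{\left(2824,-769 \right)}} = \frac{0}{864} = 0 \cdot \frac{1}{864} = 0$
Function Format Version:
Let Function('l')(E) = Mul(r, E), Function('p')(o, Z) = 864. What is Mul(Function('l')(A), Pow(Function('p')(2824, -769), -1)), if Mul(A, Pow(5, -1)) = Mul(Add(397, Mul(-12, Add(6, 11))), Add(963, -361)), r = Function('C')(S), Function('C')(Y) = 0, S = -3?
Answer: 0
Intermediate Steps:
r = 0
A = 580930 (A = Mul(5, Mul(Add(397, Mul(-12, Add(6, 11))), Add(963, -361))) = Mul(5, Mul(Add(397, Mul(-12, 17)), 602)) = Mul(5, Mul(Add(397, -204), 602)) = Mul(5, Mul(193, 602)) = Mul(5, 116186) = 580930)
Function('l')(E) = 0 (Function('l')(E) = Mul(0, E) = 0)
Mul(Function('l')(A), Pow(Function('p')(2824, -769), -1)) = Mul(0, Pow(864, -1)) = Mul(0, Rational(1, 864)) = 0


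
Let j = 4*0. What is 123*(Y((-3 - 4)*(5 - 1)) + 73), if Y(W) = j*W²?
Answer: 8979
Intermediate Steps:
j = 0
Y(W) = 0 (Y(W) = 0*W² = 0)
123*(Y((-3 - 4)*(5 - 1)) + 73) = 123*(0 + 73) = 123*73 = 8979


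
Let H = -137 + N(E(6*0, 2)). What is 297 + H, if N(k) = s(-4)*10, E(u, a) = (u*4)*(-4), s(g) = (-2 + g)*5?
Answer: -140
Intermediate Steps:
s(g) = -10 + 5*g
E(u, a) = -16*u (E(u, a) = (4*u)*(-4) = -16*u)
N(k) = -300 (N(k) = (-10 + 5*(-4))*10 = (-10 - 20)*10 = -30*10 = -300)
H = -437 (H = -137 - 300 = -437)
297 + H = 297 - 437 = -140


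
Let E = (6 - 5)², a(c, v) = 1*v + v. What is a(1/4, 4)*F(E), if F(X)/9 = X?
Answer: 72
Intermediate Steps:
a(c, v) = 2*v (a(c, v) = v + v = 2*v)
E = 1 (E = 1² = 1)
F(X) = 9*X
a(1/4, 4)*F(E) = (2*4)*(9*1) = 8*9 = 72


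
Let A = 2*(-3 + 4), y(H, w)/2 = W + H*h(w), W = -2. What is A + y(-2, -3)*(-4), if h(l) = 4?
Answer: 82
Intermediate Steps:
y(H, w) = -4 + 8*H (y(H, w) = 2*(-2 + H*4) = 2*(-2 + 4*H) = -4 + 8*H)
A = 2 (A = 2*1 = 2)
A + y(-2, -3)*(-4) = 2 + (-4 + 8*(-2))*(-4) = 2 + (-4 - 16)*(-4) = 2 - 20*(-4) = 2 + 80 = 82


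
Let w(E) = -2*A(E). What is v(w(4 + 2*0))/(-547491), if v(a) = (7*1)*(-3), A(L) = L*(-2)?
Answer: 1/26071 ≈ 3.8357e-5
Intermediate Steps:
A(L) = -2*L
w(E) = 4*E (w(E) = -(-4)*E = 4*E)
v(a) = -21 (v(a) = 7*(-3) = -21)
v(w(4 + 2*0))/(-547491) = -21/(-547491) = -21*(-1/547491) = 1/26071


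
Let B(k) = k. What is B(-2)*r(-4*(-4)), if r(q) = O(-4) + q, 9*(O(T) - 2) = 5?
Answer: -334/9 ≈ -37.111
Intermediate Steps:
O(T) = 23/9 (O(T) = 2 + (⅑)*5 = 2 + 5/9 = 23/9)
r(q) = 23/9 + q
B(-2)*r(-4*(-4)) = -2*(23/9 - 4*(-4)) = -2*(23/9 + 16) = -2*167/9 = -334/9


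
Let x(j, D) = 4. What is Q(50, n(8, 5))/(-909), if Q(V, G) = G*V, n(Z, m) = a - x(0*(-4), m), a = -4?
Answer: 400/909 ≈ 0.44004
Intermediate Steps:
n(Z, m) = -8 (n(Z, m) = -4 - 1*4 = -4 - 4 = -8)
Q(50, n(8, 5))/(-909) = -8*50/(-909) = -400*(-1/909) = 400/909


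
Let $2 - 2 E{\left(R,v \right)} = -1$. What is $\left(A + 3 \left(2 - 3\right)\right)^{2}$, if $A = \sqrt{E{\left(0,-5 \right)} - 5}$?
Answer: $\frac{\left(-6 + i \sqrt{14}\right)^{2}}{4} \approx 5.5 - 11.225 i$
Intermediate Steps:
$E{\left(R,v \right)} = \frac{3}{2}$ ($E{\left(R,v \right)} = 1 - - \frac{1}{2} = 1 + \frac{1}{2} = \frac{3}{2}$)
$A = \frac{i \sqrt{14}}{2}$ ($A = \sqrt{\frac{3}{2} - 5} = \sqrt{- \frac{7}{2}} = \frac{i \sqrt{14}}{2} \approx 1.8708 i$)
$\left(A + 3 \left(2 - 3\right)\right)^{2} = \left(\frac{i \sqrt{14}}{2} + 3 \left(2 - 3\right)\right)^{2} = \left(\frac{i \sqrt{14}}{2} + 3 \left(-1\right)\right)^{2} = \left(\frac{i \sqrt{14}}{2} - 3\right)^{2} = \left(-3 + \frac{i \sqrt{14}}{2}\right)^{2}$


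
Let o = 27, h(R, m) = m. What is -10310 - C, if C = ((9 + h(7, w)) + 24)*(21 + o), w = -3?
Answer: -11750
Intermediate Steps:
C = 1440 (C = ((9 - 3) + 24)*(21 + 27) = (6 + 24)*48 = 30*48 = 1440)
-10310 - C = -10310 - 1*1440 = -10310 - 1440 = -11750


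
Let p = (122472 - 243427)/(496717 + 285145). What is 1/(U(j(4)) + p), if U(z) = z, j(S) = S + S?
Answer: 781862/6133941 ≈ 0.12746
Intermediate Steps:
j(S) = 2*S
p = -120955/781862 ≈ -0.15470
1/(U(j(4)) + p) = 1/(2*4 - 120955/781862) = 1/(8 - 120955/781862) = 1/(6133941/781862) = 781862/6133941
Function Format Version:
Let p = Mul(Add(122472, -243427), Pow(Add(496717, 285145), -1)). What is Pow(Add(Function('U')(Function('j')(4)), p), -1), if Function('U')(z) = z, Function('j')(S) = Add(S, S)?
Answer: Rational(781862, 6133941) ≈ 0.12746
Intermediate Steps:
Function('j')(S) = Mul(2, S)
p = Rational(-120955, 781862) (p = Mul(-120955, Pow(781862, -1)) = Mul(-120955, Rational(1, 781862)) = Rational(-120955, 781862) ≈ -0.15470)
Pow(Add(Function('U')(Function('j')(4)), p), -1) = Pow(Add(Mul(2, 4), Rational(-120955, 781862)), -1) = Pow(Add(8, Rational(-120955, 781862)), -1) = Pow(Rational(6133941, 781862), -1) = Rational(781862, 6133941)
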